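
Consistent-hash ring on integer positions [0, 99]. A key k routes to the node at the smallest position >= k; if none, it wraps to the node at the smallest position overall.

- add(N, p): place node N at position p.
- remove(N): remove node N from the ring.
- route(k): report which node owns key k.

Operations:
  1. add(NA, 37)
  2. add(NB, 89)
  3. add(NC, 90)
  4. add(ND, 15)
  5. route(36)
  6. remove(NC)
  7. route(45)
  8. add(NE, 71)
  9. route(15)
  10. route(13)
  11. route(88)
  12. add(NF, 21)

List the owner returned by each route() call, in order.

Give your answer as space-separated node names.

Op 1: add NA@37 -> ring=[37:NA]
Op 2: add NB@89 -> ring=[37:NA,89:NB]
Op 3: add NC@90 -> ring=[37:NA,89:NB,90:NC]
Op 4: add ND@15 -> ring=[15:ND,37:NA,89:NB,90:NC]
Op 5: route key 36: smallest pos >= 36 is 37 -> NA
Op 6: remove NC -> ring=[15:ND,37:NA,89:NB]
Op 7: route key 45: smallest pos >= 45 is 89 -> NB
Op 8: add NE@71 -> ring=[15:ND,37:NA,71:NE,89:NB]
Op 9: route key 15: smallest pos >= 15 is 15 -> ND
Op 10: route key 13: smallest pos >= 13 is 15 -> ND
Op 11: route key 88: smallest pos >= 88 is 89 -> NB
Op 12: add NF@21 -> ring=[15:ND,21:NF,37:NA,71:NE,89:NB]

Answer: NA NB ND ND NB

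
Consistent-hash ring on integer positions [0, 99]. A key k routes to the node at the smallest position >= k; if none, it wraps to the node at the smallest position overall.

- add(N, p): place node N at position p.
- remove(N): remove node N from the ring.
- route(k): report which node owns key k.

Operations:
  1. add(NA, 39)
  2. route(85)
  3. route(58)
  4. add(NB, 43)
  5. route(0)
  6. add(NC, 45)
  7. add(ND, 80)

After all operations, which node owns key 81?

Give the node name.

Answer: NA

Derivation:
Op 1: add NA@39 -> ring=[39:NA]
Op 2: route key 85: none >= 85, wrap to smallest pos 39 -> NA
Op 3: route key 58: none >= 58, wrap to smallest pos 39 -> NA
Op 4: add NB@43 -> ring=[39:NA,43:NB]
Op 5: route key 0: smallest pos >= 0 is 39 -> NA
Op 6: add NC@45 -> ring=[39:NA,43:NB,45:NC]
Op 7: add ND@80 -> ring=[39:NA,43:NB,45:NC,80:ND]
Final route key 81: none >= 81, wrap to smallest pos 39 -> NA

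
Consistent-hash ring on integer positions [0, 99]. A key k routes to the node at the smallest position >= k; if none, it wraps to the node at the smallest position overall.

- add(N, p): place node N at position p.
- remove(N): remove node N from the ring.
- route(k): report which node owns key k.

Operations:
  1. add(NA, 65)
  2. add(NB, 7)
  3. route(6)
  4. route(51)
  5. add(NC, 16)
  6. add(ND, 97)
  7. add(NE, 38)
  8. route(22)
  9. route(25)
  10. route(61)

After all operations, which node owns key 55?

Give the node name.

Answer: NA

Derivation:
Op 1: add NA@65 -> ring=[65:NA]
Op 2: add NB@7 -> ring=[7:NB,65:NA]
Op 3: route key 6: smallest pos >= 6 is 7 -> NB
Op 4: route key 51: smallest pos >= 51 is 65 -> NA
Op 5: add NC@16 -> ring=[7:NB,16:NC,65:NA]
Op 6: add ND@97 -> ring=[7:NB,16:NC,65:NA,97:ND]
Op 7: add NE@38 -> ring=[7:NB,16:NC,38:NE,65:NA,97:ND]
Op 8: route key 22: smallest pos >= 22 is 38 -> NE
Op 9: route key 25: smallest pos >= 25 is 38 -> NE
Op 10: route key 61: smallest pos >= 61 is 65 -> NA
Final route key 55: smallest pos >= 55 is 65 -> NA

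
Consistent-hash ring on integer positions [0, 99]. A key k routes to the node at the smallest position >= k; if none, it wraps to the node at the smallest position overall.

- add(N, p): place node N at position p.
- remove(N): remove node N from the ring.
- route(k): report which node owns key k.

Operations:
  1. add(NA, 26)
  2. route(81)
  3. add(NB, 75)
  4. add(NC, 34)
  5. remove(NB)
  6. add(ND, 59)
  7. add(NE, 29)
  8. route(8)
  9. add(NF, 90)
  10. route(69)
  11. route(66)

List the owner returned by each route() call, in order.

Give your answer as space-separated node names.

Op 1: add NA@26 -> ring=[26:NA]
Op 2: route key 81: none >= 81, wrap to smallest pos 26 -> NA
Op 3: add NB@75 -> ring=[26:NA,75:NB]
Op 4: add NC@34 -> ring=[26:NA,34:NC,75:NB]
Op 5: remove NB -> ring=[26:NA,34:NC]
Op 6: add ND@59 -> ring=[26:NA,34:NC,59:ND]
Op 7: add NE@29 -> ring=[26:NA,29:NE,34:NC,59:ND]
Op 8: route key 8: smallest pos >= 8 is 26 -> NA
Op 9: add NF@90 -> ring=[26:NA,29:NE,34:NC,59:ND,90:NF]
Op 10: route key 69: smallest pos >= 69 is 90 -> NF
Op 11: route key 66: smallest pos >= 66 is 90 -> NF

Answer: NA NA NF NF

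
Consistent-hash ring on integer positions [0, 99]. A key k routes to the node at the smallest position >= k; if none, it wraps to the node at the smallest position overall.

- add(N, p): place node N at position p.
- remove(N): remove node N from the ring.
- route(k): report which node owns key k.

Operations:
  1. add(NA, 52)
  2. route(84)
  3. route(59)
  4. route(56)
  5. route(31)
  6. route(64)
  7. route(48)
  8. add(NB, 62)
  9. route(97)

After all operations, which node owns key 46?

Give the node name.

Answer: NA

Derivation:
Op 1: add NA@52 -> ring=[52:NA]
Op 2: route key 84: none >= 84, wrap to smallest pos 52 -> NA
Op 3: route key 59: none >= 59, wrap to smallest pos 52 -> NA
Op 4: route key 56: none >= 56, wrap to smallest pos 52 -> NA
Op 5: route key 31: smallest pos >= 31 is 52 -> NA
Op 6: route key 64: none >= 64, wrap to smallest pos 52 -> NA
Op 7: route key 48: smallest pos >= 48 is 52 -> NA
Op 8: add NB@62 -> ring=[52:NA,62:NB]
Op 9: route key 97: none >= 97, wrap to smallest pos 52 -> NA
Final route key 46: smallest pos >= 46 is 52 -> NA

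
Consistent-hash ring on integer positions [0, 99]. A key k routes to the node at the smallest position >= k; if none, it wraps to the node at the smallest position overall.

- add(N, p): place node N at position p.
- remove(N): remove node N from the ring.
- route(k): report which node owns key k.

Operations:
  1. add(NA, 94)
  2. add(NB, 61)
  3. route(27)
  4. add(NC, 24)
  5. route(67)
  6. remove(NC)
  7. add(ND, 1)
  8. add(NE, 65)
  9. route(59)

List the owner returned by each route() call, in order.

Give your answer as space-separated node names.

Answer: NB NA NB

Derivation:
Op 1: add NA@94 -> ring=[94:NA]
Op 2: add NB@61 -> ring=[61:NB,94:NA]
Op 3: route key 27: smallest pos >= 27 is 61 -> NB
Op 4: add NC@24 -> ring=[24:NC,61:NB,94:NA]
Op 5: route key 67: smallest pos >= 67 is 94 -> NA
Op 6: remove NC -> ring=[61:NB,94:NA]
Op 7: add ND@1 -> ring=[1:ND,61:NB,94:NA]
Op 8: add NE@65 -> ring=[1:ND,61:NB,65:NE,94:NA]
Op 9: route key 59: smallest pos >= 59 is 61 -> NB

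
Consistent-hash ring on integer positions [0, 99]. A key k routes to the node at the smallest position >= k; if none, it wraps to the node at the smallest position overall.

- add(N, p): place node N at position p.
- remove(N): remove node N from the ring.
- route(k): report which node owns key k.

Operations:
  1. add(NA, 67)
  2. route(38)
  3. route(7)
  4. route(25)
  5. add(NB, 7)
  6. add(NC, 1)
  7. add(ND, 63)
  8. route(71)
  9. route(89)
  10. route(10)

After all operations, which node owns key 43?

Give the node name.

Op 1: add NA@67 -> ring=[67:NA]
Op 2: route key 38: smallest pos >= 38 is 67 -> NA
Op 3: route key 7: smallest pos >= 7 is 67 -> NA
Op 4: route key 25: smallest pos >= 25 is 67 -> NA
Op 5: add NB@7 -> ring=[7:NB,67:NA]
Op 6: add NC@1 -> ring=[1:NC,7:NB,67:NA]
Op 7: add ND@63 -> ring=[1:NC,7:NB,63:ND,67:NA]
Op 8: route key 71: none >= 71, wrap to smallest pos 1 -> NC
Op 9: route key 89: none >= 89, wrap to smallest pos 1 -> NC
Op 10: route key 10: smallest pos >= 10 is 63 -> ND
Final route key 43: smallest pos >= 43 is 63 -> ND

Answer: ND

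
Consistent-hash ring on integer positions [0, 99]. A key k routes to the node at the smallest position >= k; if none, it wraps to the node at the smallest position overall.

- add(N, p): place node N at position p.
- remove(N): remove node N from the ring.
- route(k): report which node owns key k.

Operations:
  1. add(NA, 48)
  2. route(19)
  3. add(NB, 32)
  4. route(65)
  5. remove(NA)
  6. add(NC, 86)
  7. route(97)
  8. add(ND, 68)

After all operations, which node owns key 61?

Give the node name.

Op 1: add NA@48 -> ring=[48:NA]
Op 2: route key 19: smallest pos >= 19 is 48 -> NA
Op 3: add NB@32 -> ring=[32:NB,48:NA]
Op 4: route key 65: none >= 65, wrap to smallest pos 32 -> NB
Op 5: remove NA -> ring=[32:NB]
Op 6: add NC@86 -> ring=[32:NB,86:NC]
Op 7: route key 97: none >= 97, wrap to smallest pos 32 -> NB
Op 8: add ND@68 -> ring=[32:NB,68:ND,86:NC]
Final route key 61: smallest pos >= 61 is 68 -> ND

Answer: ND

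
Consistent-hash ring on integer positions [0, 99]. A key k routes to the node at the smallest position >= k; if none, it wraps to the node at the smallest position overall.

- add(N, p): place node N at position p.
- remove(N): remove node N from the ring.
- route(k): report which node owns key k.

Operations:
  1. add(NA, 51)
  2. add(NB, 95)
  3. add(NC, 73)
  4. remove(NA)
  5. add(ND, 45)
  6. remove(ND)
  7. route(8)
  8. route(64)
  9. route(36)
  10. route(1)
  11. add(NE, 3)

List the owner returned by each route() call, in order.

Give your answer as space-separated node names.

Answer: NC NC NC NC

Derivation:
Op 1: add NA@51 -> ring=[51:NA]
Op 2: add NB@95 -> ring=[51:NA,95:NB]
Op 3: add NC@73 -> ring=[51:NA,73:NC,95:NB]
Op 4: remove NA -> ring=[73:NC,95:NB]
Op 5: add ND@45 -> ring=[45:ND,73:NC,95:NB]
Op 6: remove ND -> ring=[73:NC,95:NB]
Op 7: route key 8: smallest pos >= 8 is 73 -> NC
Op 8: route key 64: smallest pos >= 64 is 73 -> NC
Op 9: route key 36: smallest pos >= 36 is 73 -> NC
Op 10: route key 1: smallest pos >= 1 is 73 -> NC
Op 11: add NE@3 -> ring=[3:NE,73:NC,95:NB]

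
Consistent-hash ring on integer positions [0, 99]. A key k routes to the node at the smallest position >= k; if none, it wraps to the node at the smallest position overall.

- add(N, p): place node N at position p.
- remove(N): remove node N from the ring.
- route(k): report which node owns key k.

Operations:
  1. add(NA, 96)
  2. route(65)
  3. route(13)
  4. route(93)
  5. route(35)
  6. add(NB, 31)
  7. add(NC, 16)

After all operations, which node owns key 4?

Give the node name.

Op 1: add NA@96 -> ring=[96:NA]
Op 2: route key 65: smallest pos >= 65 is 96 -> NA
Op 3: route key 13: smallest pos >= 13 is 96 -> NA
Op 4: route key 93: smallest pos >= 93 is 96 -> NA
Op 5: route key 35: smallest pos >= 35 is 96 -> NA
Op 6: add NB@31 -> ring=[31:NB,96:NA]
Op 7: add NC@16 -> ring=[16:NC,31:NB,96:NA]
Final route key 4: smallest pos >= 4 is 16 -> NC

Answer: NC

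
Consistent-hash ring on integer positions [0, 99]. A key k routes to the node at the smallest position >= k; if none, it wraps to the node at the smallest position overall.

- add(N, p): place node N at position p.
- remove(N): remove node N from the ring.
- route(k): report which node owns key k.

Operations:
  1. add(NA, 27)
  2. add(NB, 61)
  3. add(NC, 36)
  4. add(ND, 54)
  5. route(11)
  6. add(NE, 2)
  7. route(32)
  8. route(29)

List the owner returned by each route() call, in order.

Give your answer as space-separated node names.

Answer: NA NC NC

Derivation:
Op 1: add NA@27 -> ring=[27:NA]
Op 2: add NB@61 -> ring=[27:NA,61:NB]
Op 3: add NC@36 -> ring=[27:NA,36:NC,61:NB]
Op 4: add ND@54 -> ring=[27:NA,36:NC,54:ND,61:NB]
Op 5: route key 11: smallest pos >= 11 is 27 -> NA
Op 6: add NE@2 -> ring=[2:NE,27:NA,36:NC,54:ND,61:NB]
Op 7: route key 32: smallest pos >= 32 is 36 -> NC
Op 8: route key 29: smallest pos >= 29 is 36 -> NC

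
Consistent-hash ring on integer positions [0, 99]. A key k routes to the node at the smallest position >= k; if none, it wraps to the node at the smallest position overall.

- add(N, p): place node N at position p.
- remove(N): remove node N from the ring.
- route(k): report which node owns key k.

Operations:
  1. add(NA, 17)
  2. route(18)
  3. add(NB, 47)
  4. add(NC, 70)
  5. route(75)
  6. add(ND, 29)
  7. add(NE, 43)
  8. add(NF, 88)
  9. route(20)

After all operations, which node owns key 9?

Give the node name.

Answer: NA

Derivation:
Op 1: add NA@17 -> ring=[17:NA]
Op 2: route key 18: none >= 18, wrap to smallest pos 17 -> NA
Op 3: add NB@47 -> ring=[17:NA,47:NB]
Op 4: add NC@70 -> ring=[17:NA,47:NB,70:NC]
Op 5: route key 75: none >= 75, wrap to smallest pos 17 -> NA
Op 6: add ND@29 -> ring=[17:NA,29:ND,47:NB,70:NC]
Op 7: add NE@43 -> ring=[17:NA,29:ND,43:NE,47:NB,70:NC]
Op 8: add NF@88 -> ring=[17:NA,29:ND,43:NE,47:NB,70:NC,88:NF]
Op 9: route key 20: smallest pos >= 20 is 29 -> ND
Final route key 9: smallest pos >= 9 is 17 -> NA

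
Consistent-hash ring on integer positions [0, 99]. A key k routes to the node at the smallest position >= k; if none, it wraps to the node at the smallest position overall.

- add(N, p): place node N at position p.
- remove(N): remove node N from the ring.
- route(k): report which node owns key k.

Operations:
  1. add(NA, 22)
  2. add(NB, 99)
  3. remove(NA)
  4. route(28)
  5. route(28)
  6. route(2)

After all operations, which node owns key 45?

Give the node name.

Op 1: add NA@22 -> ring=[22:NA]
Op 2: add NB@99 -> ring=[22:NA,99:NB]
Op 3: remove NA -> ring=[99:NB]
Op 4: route key 28: smallest pos >= 28 is 99 -> NB
Op 5: route key 28: smallest pos >= 28 is 99 -> NB
Op 6: route key 2: smallest pos >= 2 is 99 -> NB
Final route key 45: smallest pos >= 45 is 99 -> NB

Answer: NB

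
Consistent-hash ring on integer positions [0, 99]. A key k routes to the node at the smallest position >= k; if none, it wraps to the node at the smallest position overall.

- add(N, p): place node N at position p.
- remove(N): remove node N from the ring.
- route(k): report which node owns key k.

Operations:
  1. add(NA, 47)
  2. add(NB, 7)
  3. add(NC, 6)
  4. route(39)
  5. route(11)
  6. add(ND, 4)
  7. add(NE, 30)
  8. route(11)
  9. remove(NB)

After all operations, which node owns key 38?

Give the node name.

Op 1: add NA@47 -> ring=[47:NA]
Op 2: add NB@7 -> ring=[7:NB,47:NA]
Op 3: add NC@6 -> ring=[6:NC,7:NB,47:NA]
Op 4: route key 39: smallest pos >= 39 is 47 -> NA
Op 5: route key 11: smallest pos >= 11 is 47 -> NA
Op 6: add ND@4 -> ring=[4:ND,6:NC,7:NB,47:NA]
Op 7: add NE@30 -> ring=[4:ND,6:NC,7:NB,30:NE,47:NA]
Op 8: route key 11: smallest pos >= 11 is 30 -> NE
Op 9: remove NB -> ring=[4:ND,6:NC,30:NE,47:NA]
Final route key 38: smallest pos >= 38 is 47 -> NA

Answer: NA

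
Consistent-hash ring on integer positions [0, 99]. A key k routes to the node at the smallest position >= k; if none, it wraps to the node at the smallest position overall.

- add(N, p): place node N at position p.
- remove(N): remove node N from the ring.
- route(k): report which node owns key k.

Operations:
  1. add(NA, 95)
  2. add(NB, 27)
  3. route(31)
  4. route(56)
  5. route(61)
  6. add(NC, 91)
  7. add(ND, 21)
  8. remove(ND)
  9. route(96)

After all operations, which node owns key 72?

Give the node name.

Op 1: add NA@95 -> ring=[95:NA]
Op 2: add NB@27 -> ring=[27:NB,95:NA]
Op 3: route key 31: smallest pos >= 31 is 95 -> NA
Op 4: route key 56: smallest pos >= 56 is 95 -> NA
Op 5: route key 61: smallest pos >= 61 is 95 -> NA
Op 6: add NC@91 -> ring=[27:NB,91:NC,95:NA]
Op 7: add ND@21 -> ring=[21:ND,27:NB,91:NC,95:NA]
Op 8: remove ND -> ring=[27:NB,91:NC,95:NA]
Op 9: route key 96: none >= 96, wrap to smallest pos 27 -> NB
Final route key 72: smallest pos >= 72 is 91 -> NC

Answer: NC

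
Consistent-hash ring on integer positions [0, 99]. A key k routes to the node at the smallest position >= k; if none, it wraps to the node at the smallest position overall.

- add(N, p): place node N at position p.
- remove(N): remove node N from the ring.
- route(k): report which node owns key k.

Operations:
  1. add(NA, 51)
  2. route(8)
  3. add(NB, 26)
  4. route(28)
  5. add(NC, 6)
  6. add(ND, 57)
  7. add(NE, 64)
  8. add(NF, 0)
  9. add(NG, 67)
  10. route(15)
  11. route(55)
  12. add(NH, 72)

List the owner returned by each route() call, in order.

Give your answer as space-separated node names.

Answer: NA NA NB ND

Derivation:
Op 1: add NA@51 -> ring=[51:NA]
Op 2: route key 8: smallest pos >= 8 is 51 -> NA
Op 3: add NB@26 -> ring=[26:NB,51:NA]
Op 4: route key 28: smallest pos >= 28 is 51 -> NA
Op 5: add NC@6 -> ring=[6:NC,26:NB,51:NA]
Op 6: add ND@57 -> ring=[6:NC,26:NB,51:NA,57:ND]
Op 7: add NE@64 -> ring=[6:NC,26:NB,51:NA,57:ND,64:NE]
Op 8: add NF@0 -> ring=[0:NF,6:NC,26:NB,51:NA,57:ND,64:NE]
Op 9: add NG@67 -> ring=[0:NF,6:NC,26:NB,51:NA,57:ND,64:NE,67:NG]
Op 10: route key 15: smallest pos >= 15 is 26 -> NB
Op 11: route key 55: smallest pos >= 55 is 57 -> ND
Op 12: add NH@72 -> ring=[0:NF,6:NC,26:NB,51:NA,57:ND,64:NE,67:NG,72:NH]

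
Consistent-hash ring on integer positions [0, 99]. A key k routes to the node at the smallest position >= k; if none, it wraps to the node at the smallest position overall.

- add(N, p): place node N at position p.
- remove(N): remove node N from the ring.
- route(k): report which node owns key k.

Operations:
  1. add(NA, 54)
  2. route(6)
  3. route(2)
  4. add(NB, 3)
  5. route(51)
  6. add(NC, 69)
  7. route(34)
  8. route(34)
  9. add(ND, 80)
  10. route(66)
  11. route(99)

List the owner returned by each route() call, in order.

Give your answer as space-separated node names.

Op 1: add NA@54 -> ring=[54:NA]
Op 2: route key 6: smallest pos >= 6 is 54 -> NA
Op 3: route key 2: smallest pos >= 2 is 54 -> NA
Op 4: add NB@3 -> ring=[3:NB,54:NA]
Op 5: route key 51: smallest pos >= 51 is 54 -> NA
Op 6: add NC@69 -> ring=[3:NB,54:NA,69:NC]
Op 7: route key 34: smallest pos >= 34 is 54 -> NA
Op 8: route key 34: smallest pos >= 34 is 54 -> NA
Op 9: add ND@80 -> ring=[3:NB,54:NA,69:NC,80:ND]
Op 10: route key 66: smallest pos >= 66 is 69 -> NC
Op 11: route key 99: none >= 99, wrap to smallest pos 3 -> NB

Answer: NA NA NA NA NA NC NB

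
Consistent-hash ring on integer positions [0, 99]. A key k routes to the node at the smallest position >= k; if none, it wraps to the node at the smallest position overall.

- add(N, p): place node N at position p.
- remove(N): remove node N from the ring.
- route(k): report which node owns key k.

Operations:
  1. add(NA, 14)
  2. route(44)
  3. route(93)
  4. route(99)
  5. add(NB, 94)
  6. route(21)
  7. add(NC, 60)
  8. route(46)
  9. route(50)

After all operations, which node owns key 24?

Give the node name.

Answer: NC

Derivation:
Op 1: add NA@14 -> ring=[14:NA]
Op 2: route key 44: none >= 44, wrap to smallest pos 14 -> NA
Op 3: route key 93: none >= 93, wrap to smallest pos 14 -> NA
Op 4: route key 99: none >= 99, wrap to smallest pos 14 -> NA
Op 5: add NB@94 -> ring=[14:NA,94:NB]
Op 6: route key 21: smallest pos >= 21 is 94 -> NB
Op 7: add NC@60 -> ring=[14:NA,60:NC,94:NB]
Op 8: route key 46: smallest pos >= 46 is 60 -> NC
Op 9: route key 50: smallest pos >= 50 is 60 -> NC
Final route key 24: smallest pos >= 24 is 60 -> NC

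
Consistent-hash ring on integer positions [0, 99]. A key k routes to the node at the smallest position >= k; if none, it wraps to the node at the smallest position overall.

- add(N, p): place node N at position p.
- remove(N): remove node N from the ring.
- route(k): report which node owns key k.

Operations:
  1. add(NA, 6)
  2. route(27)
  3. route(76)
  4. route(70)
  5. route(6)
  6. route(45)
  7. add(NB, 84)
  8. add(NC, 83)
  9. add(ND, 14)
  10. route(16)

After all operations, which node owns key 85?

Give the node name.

Op 1: add NA@6 -> ring=[6:NA]
Op 2: route key 27: none >= 27, wrap to smallest pos 6 -> NA
Op 3: route key 76: none >= 76, wrap to smallest pos 6 -> NA
Op 4: route key 70: none >= 70, wrap to smallest pos 6 -> NA
Op 5: route key 6: smallest pos >= 6 is 6 -> NA
Op 6: route key 45: none >= 45, wrap to smallest pos 6 -> NA
Op 7: add NB@84 -> ring=[6:NA,84:NB]
Op 8: add NC@83 -> ring=[6:NA,83:NC,84:NB]
Op 9: add ND@14 -> ring=[6:NA,14:ND,83:NC,84:NB]
Op 10: route key 16: smallest pos >= 16 is 83 -> NC
Final route key 85: none >= 85, wrap to smallest pos 6 -> NA

Answer: NA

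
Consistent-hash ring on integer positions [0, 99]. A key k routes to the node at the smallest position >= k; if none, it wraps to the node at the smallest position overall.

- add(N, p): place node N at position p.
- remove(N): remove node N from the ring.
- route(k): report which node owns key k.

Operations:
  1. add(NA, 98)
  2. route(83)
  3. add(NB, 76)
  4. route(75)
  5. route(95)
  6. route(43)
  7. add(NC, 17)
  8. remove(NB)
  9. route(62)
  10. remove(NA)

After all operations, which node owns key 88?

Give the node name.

Answer: NC

Derivation:
Op 1: add NA@98 -> ring=[98:NA]
Op 2: route key 83: smallest pos >= 83 is 98 -> NA
Op 3: add NB@76 -> ring=[76:NB,98:NA]
Op 4: route key 75: smallest pos >= 75 is 76 -> NB
Op 5: route key 95: smallest pos >= 95 is 98 -> NA
Op 6: route key 43: smallest pos >= 43 is 76 -> NB
Op 7: add NC@17 -> ring=[17:NC,76:NB,98:NA]
Op 8: remove NB -> ring=[17:NC,98:NA]
Op 9: route key 62: smallest pos >= 62 is 98 -> NA
Op 10: remove NA -> ring=[17:NC]
Final route key 88: none >= 88, wrap to smallest pos 17 -> NC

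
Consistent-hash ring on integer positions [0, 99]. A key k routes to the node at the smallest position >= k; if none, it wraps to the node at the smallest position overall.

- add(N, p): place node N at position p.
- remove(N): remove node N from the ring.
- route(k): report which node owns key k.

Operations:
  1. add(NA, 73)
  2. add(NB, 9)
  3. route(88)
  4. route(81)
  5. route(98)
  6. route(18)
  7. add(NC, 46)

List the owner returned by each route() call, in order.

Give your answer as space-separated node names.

Answer: NB NB NB NA

Derivation:
Op 1: add NA@73 -> ring=[73:NA]
Op 2: add NB@9 -> ring=[9:NB,73:NA]
Op 3: route key 88: none >= 88, wrap to smallest pos 9 -> NB
Op 4: route key 81: none >= 81, wrap to smallest pos 9 -> NB
Op 5: route key 98: none >= 98, wrap to smallest pos 9 -> NB
Op 6: route key 18: smallest pos >= 18 is 73 -> NA
Op 7: add NC@46 -> ring=[9:NB,46:NC,73:NA]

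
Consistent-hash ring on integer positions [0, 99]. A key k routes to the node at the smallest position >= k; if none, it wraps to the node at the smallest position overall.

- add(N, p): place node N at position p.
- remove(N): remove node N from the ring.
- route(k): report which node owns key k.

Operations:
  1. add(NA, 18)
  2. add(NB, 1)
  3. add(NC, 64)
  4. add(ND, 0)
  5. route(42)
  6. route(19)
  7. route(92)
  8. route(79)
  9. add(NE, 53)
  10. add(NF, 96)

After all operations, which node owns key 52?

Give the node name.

Op 1: add NA@18 -> ring=[18:NA]
Op 2: add NB@1 -> ring=[1:NB,18:NA]
Op 3: add NC@64 -> ring=[1:NB,18:NA,64:NC]
Op 4: add ND@0 -> ring=[0:ND,1:NB,18:NA,64:NC]
Op 5: route key 42: smallest pos >= 42 is 64 -> NC
Op 6: route key 19: smallest pos >= 19 is 64 -> NC
Op 7: route key 92: none >= 92, wrap to smallest pos 0 -> ND
Op 8: route key 79: none >= 79, wrap to smallest pos 0 -> ND
Op 9: add NE@53 -> ring=[0:ND,1:NB,18:NA,53:NE,64:NC]
Op 10: add NF@96 -> ring=[0:ND,1:NB,18:NA,53:NE,64:NC,96:NF]
Final route key 52: smallest pos >= 52 is 53 -> NE

Answer: NE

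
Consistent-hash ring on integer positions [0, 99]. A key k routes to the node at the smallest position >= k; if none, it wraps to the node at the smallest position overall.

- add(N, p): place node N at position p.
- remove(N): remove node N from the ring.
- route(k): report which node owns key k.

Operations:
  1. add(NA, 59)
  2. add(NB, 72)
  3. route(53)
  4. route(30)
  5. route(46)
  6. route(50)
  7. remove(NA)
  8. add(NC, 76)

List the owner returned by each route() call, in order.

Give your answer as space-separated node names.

Op 1: add NA@59 -> ring=[59:NA]
Op 2: add NB@72 -> ring=[59:NA,72:NB]
Op 3: route key 53: smallest pos >= 53 is 59 -> NA
Op 4: route key 30: smallest pos >= 30 is 59 -> NA
Op 5: route key 46: smallest pos >= 46 is 59 -> NA
Op 6: route key 50: smallest pos >= 50 is 59 -> NA
Op 7: remove NA -> ring=[72:NB]
Op 8: add NC@76 -> ring=[72:NB,76:NC]

Answer: NA NA NA NA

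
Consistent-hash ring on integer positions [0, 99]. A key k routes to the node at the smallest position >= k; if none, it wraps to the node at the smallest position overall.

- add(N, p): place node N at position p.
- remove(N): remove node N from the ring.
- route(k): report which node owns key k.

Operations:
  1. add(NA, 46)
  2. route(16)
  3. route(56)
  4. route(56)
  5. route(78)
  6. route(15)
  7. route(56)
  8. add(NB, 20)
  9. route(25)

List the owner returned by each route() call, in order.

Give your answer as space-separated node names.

Op 1: add NA@46 -> ring=[46:NA]
Op 2: route key 16: smallest pos >= 16 is 46 -> NA
Op 3: route key 56: none >= 56, wrap to smallest pos 46 -> NA
Op 4: route key 56: none >= 56, wrap to smallest pos 46 -> NA
Op 5: route key 78: none >= 78, wrap to smallest pos 46 -> NA
Op 6: route key 15: smallest pos >= 15 is 46 -> NA
Op 7: route key 56: none >= 56, wrap to smallest pos 46 -> NA
Op 8: add NB@20 -> ring=[20:NB,46:NA]
Op 9: route key 25: smallest pos >= 25 is 46 -> NA

Answer: NA NA NA NA NA NA NA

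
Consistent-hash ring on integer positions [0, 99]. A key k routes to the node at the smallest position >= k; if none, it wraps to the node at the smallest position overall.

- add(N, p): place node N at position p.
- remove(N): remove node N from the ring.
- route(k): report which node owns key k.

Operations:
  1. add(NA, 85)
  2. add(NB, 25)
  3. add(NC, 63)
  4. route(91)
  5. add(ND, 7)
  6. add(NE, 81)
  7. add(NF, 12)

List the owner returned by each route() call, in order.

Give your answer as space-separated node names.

Answer: NB

Derivation:
Op 1: add NA@85 -> ring=[85:NA]
Op 2: add NB@25 -> ring=[25:NB,85:NA]
Op 3: add NC@63 -> ring=[25:NB,63:NC,85:NA]
Op 4: route key 91: none >= 91, wrap to smallest pos 25 -> NB
Op 5: add ND@7 -> ring=[7:ND,25:NB,63:NC,85:NA]
Op 6: add NE@81 -> ring=[7:ND,25:NB,63:NC,81:NE,85:NA]
Op 7: add NF@12 -> ring=[7:ND,12:NF,25:NB,63:NC,81:NE,85:NA]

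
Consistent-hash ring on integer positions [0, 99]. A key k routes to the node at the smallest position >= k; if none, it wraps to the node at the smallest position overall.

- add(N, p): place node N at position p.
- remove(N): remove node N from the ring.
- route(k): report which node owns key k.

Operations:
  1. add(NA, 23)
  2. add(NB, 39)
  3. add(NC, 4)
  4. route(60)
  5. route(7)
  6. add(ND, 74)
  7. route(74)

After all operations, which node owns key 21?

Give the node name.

Answer: NA

Derivation:
Op 1: add NA@23 -> ring=[23:NA]
Op 2: add NB@39 -> ring=[23:NA,39:NB]
Op 3: add NC@4 -> ring=[4:NC,23:NA,39:NB]
Op 4: route key 60: none >= 60, wrap to smallest pos 4 -> NC
Op 5: route key 7: smallest pos >= 7 is 23 -> NA
Op 6: add ND@74 -> ring=[4:NC,23:NA,39:NB,74:ND]
Op 7: route key 74: smallest pos >= 74 is 74 -> ND
Final route key 21: smallest pos >= 21 is 23 -> NA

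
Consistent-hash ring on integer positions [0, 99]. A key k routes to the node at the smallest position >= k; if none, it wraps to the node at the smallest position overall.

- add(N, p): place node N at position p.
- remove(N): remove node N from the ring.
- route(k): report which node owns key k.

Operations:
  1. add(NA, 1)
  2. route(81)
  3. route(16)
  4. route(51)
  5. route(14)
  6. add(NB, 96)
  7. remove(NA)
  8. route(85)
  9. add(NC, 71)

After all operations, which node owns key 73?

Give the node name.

Op 1: add NA@1 -> ring=[1:NA]
Op 2: route key 81: none >= 81, wrap to smallest pos 1 -> NA
Op 3: route key 16: none >= 16, wrap to smallest pos 1 -> NA
Op 4: route key 51: none >= 51, wrap to smallest pos 1 -> NA
Op 5: route key 14: none >= 14, wrap to smallest pos 1 -> NA
Op 6: add NB@96 -> ring=[1:NA,96:NB]
Op 7: remove NA -> ring=[96:NB]
Op 8: route key 85: smallest pos >= 85 is 96 -> NB
Op 9: add NC@71 -> ring=[71:NC,96:NB]
Final route key 73: smallest pos >= 73 is 96 -> NB

Answer: NB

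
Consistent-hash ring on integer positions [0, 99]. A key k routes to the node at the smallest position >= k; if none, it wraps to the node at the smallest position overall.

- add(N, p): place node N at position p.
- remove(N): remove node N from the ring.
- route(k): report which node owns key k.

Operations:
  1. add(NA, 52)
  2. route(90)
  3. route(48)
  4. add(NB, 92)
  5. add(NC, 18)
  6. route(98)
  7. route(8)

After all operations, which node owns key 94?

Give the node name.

Answer: NC

Derivation:
Op 1: add NA@52 -> ring=[52:NA]
Op 2: route key 90: none >= 90, wrap to smallest pos 52 -> NA
Op 3: route key 48: smallest pos >= 48 is 52 -> NA
Op 4: add NB@92 -> ring=[52:NA,92:NB]
Op 5: add NC@18 -> ring=[18:NC,52:NA,92:NB]
Op 6: route key 98: none >= 98, wrap to smallest pos 18 -> NC
Op 7: route key 8: smallest pos >= 8 is 18 -> NC
Final route key 94: none >= 94, wrap to smallest pos 18 -> NC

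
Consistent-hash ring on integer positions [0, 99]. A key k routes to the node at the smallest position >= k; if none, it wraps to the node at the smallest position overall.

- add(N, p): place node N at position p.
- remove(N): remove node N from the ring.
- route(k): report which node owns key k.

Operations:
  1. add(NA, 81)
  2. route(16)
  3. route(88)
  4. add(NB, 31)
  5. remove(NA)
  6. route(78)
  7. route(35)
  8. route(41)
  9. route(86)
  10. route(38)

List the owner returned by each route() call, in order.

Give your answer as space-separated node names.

Op 1: add NA@81 -> ring=[81:NA]
Op 2: route key 16: smallest pos >= 16 is 81 -> NA
Op 3: route key 88: none >= 88, wrap to smallest pos 81 -> NA
Op 4: add NB@31 -> ring=[31:NB,81:NA]
Op 5: remove NA -> ring=[31:NB]
Op 6: route key 78: none >= 78, wrap to smallest pos 31 -> NB
Op 7: route key 35: none >= 35, wrap to smallest pos 31 -> NB
Op 8: route key 41: none >= 41, wrap to smallest pos 31 -> NB
Op 9: route key 86: none >= 86, wrap to smallest pos 31 -> NB
Op 10: route key 38: none >= 38, wrap to smallest pos 31 -> NB

Answer: NA NA NB NB NB NB NB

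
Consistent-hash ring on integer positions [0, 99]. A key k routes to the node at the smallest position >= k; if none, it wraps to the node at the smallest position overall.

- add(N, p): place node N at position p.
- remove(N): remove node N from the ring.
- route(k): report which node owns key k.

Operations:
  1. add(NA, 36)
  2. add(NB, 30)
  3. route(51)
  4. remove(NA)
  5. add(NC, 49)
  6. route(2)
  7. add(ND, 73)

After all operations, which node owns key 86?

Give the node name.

Answer: NB

Derivation:
Op 1: add NA@36 -> ring=[36:NA]
Op 2: add NB@30 -> ring=[30:NB,36:NA]
Op 3: route key 51: none >= 51, wrap to smallest pos 30 -> NB
Op 4: remove NA -> ring=[30:NB]
Op 5: add NC@49 -> ring=[30:NB,49:NC]
Op 6: route key 2: smallest pos >= 2 is 30 -> NB
Op 7: add ND@73 -> ring=[30:NB,49:NC,73:ND]
Final route key 86: none >= 86, wrap to smallest pos 30 -> NB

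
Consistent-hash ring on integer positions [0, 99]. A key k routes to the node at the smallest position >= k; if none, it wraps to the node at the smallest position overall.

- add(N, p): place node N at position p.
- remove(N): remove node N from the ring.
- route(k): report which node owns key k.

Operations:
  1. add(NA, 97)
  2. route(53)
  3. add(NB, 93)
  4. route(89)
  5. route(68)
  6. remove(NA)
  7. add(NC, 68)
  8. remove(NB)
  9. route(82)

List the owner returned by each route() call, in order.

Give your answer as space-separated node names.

Op 1: add NA@97 -> ring=[97:NA]
Op 2: route key 53: smallest pos >= 53 is 97 -> NA
Op 3: add NB@93 -> ring=[93:NB,97:NA]
Op 4: route key 89: smallest pos >= 89 is 93 -> NB
Op 5: route key 68: smallest pos >= 68 is 93 -> NB
Op 6: remove NA -> ring=[93:NB]
Op 7: add NC@68 -> ring=[68:NC,93:NB]
Op 8: remove NB -> ring=[68:NC]
Op 9: route key 82: none >= 82, wrap to smallest pos 68 -> NC

Answer: NA NB NB NC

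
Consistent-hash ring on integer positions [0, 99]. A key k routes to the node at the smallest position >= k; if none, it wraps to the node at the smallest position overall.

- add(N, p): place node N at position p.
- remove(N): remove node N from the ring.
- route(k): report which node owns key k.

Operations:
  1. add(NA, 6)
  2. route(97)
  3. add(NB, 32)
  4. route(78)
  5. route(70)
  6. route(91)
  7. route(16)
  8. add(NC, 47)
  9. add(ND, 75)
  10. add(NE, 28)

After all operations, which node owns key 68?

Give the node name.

Op 1: add NA@6 -> ring=[6:NA]
Op 2: route key 97: none >= 97, wrap to smallest pos 6 -> NA
Op 3: add NB@32 -> ring=[6:NA,32:NB]
Op 4: route key 78: none >= 78, wrap to smallest pos 6 -> NA
Op 5: route key 70: none >= 70, wrap to smallest pos 6 -> NA
Op 6: route key 91: none >= 91, wrap to smallest pos 6 -> NA
Op 7: route key 16: smallest pos >= 16 is 32 -> NB
Op 8: add NC@47 -> ring=[6:NA,32:NB,47:NC]
Op 9: add ND@75 -> ring=[6:NA,32:NB,47:NC,75:ND]
Op 10: add NE@28 -> ring=[6:NA,28:NE,32:NB,47:NC,75:ND]
Final route key 68: smallest pos >= 68 is 75 -> ND

Answer: ND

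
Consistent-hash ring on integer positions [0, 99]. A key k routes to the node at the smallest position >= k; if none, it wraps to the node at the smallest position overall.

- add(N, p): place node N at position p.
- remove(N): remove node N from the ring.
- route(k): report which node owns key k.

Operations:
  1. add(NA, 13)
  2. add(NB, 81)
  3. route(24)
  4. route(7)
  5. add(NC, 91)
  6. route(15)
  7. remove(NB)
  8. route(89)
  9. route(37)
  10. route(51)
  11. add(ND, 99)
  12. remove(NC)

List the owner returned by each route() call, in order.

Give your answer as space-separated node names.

Answer: NB NA NB NC NC NC

Derivation:
Op 1: add NA@13 -> ring=[13:NA]
Op 2: add NB@81 -> ring=[13:NA,81:NB]
Op 3: route key 24: smallest pos >= 24 is 81 -> NB
Op 4: route key 7: smallest pos >= 7 is 13 -> NA
Op 5: add NC@91 -> ring=[13:NA,81:NB,91:NC]
Op 6: route key 15: smallest pos >= 15 is 81 -> NB
Op 7: remove NB -> ring=[13:NA,91:NC]
Op 8: route key 89: smallest pos >= 89 is 91 -> NC
Op 9: route key 37: smallest pos >= 37 is 91 -> NC
Op 10: route key 51: smallest pos >= 51 is 91 -> NC
Op 11: add ND@99 -> ring=[13:NA,91:NC,99:ND]
Op 12: remove NC -> ring=[13:NA,99:ND]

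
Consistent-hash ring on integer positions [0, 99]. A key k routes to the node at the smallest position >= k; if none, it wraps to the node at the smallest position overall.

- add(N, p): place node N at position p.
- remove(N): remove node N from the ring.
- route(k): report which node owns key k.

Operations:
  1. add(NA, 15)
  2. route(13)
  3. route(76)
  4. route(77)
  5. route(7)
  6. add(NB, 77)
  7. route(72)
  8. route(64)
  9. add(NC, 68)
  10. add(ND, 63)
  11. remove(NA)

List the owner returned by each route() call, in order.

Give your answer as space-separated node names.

Op 1: add NA@15 -> ring=[15:NA]
Op 2: route key 13: smallest pos >= 13 is 15 -> NA
Op 3: route key 76: none >= 76, wrap to smallest pos 15 -> NA
Op 4: route key 77: none >= 77, wrap to smallest pos 15 -> NA
Op 5: route key 7: smallest pos >= 7 is 15 -> NA
Op 6: add NB@77 -> ring=[15:NA,77:NB]
Op 7: route key 72: smallest pos >= 72 is 77 -> NB
Op 8: route key 64: smallest pos >= 64 is 77 -> NB
Op 9: add NC@68 -> ring=[15:NA,68:NC,77:NB]
Op 10: add ND@63 -> ring=[15:NA,63:ND,68:NC,77:NB]
Op 11: remove NA -> ring=[63:ND,68:NC,77:NB]

Answer: NA NA NA NA NB NB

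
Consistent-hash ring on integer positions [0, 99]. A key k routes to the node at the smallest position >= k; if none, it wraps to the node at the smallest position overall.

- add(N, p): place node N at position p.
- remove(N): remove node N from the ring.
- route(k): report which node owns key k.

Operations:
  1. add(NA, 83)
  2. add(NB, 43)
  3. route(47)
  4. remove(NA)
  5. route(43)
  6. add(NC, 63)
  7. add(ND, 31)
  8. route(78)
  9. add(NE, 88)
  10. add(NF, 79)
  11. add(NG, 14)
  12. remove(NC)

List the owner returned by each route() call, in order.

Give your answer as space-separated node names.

Answer: NA NB ND

Derivation:
Op 1: add NA@83 -> ring=[83:NA]
Op 2: add NB@43 -> ring=[43:NB,83:NA]
Op 3: route key 47: smallest pos >= 47 is 83 -> NA
Op 4: remove NA -> ring=[43:NB]
Op 5: route key 43: smallest pos >= 43 is 43 -> NB
Op 6: add NC@63 -> ring=[43:NB,63:NC]
Op 7: add ND@31 -> ring=[31:ND,43:NB,63:NC]
Op 8: route key 78: none >= 78, wrap to smallest pos 31 -> ND
Op 9: add NE@88 -> ring=[31:ND,43:NB,63:NC,88:NE]
Op 10: add NF@79 -> ring=[31:ND,43:NB,63:NC,79:NF,88:NE]
Op 11: add NG@14 -> ring=[14:NG,31:ND,43:NB,63:NC,79:NF,88:NE]
Op 12: remove NC -> ring=[14:NG,31:ND,43:NB,79:NF,88:NE]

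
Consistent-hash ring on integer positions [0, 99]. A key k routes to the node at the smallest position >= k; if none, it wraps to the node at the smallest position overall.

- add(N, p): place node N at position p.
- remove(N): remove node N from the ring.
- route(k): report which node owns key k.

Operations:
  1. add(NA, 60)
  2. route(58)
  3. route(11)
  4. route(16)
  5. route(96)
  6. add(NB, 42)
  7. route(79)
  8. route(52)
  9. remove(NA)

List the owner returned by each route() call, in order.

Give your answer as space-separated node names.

Answer: NA NA NA NA NB NA

Derivation:
Op 1: add NA@60 -> ring=[60:NA]
Op 2: route key 58: smallest pos >= 58 is 60 -> NA
Op 3: route key 11: smallest pos >= 11 is 60 -> NA
Op 4: route key 16: smallest pos >= 16 is 60 -> NA
Op 5: route key 96: none >= 96, wrap to smallest pos 60 -> NA
Op 6: add NB@42 -> ring=[42:NB,60:NA]
Op 7: route key 79: none >= 79, wrap to smallest pos 42 -> NB
Op 8: route key 52: smallest pos >= 52 is 60 -> NA
Op 9: remove NA -> ring=[42:NB]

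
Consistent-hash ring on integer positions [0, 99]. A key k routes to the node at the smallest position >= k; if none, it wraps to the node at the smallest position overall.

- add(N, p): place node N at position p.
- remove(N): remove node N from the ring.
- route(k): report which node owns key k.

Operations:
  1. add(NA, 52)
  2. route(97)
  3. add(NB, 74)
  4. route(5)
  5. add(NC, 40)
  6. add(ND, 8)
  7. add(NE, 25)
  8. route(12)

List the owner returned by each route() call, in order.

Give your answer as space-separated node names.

Answer: NA NA NE

Derivation:
Op 1: add NA@52 -> ring=[52:NA]
Op 2: route key 97: none >= 97, wrap to smallest pos 52 -> NA
Op 3: add NB@74 -> ring=[52:NA,74:NB]
Op 4: route key 5: smallest pos >= 5 is 52 -> NA
Op 5: add NC@40 -> ring=[40:NC,52:NA,74:NB]
Op 6: add ND@8 -> ring=[8:ND,40:NC,52:NA,74:NB]
Op 7: add NE@25 -> ring=[8:ND,25:NE,40:NC,52:NA,74:NB]
Op 8: route key 12: smallest pos >= 12 is 25 -> NE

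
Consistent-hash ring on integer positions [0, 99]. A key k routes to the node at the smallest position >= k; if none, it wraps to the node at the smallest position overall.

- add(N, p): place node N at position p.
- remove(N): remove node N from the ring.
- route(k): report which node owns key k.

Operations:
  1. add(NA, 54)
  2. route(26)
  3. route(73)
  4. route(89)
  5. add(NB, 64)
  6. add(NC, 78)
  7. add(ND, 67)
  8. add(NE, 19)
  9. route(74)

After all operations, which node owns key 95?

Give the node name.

Op 1: add NA@54 -> ring=[54:NA]
Op 2: route key 26: smallest pos >= 26 is 54 -> NA
Op 3: route key 73: none >= 73, wrap to smallest pos 54 -> NA
Op 4: route key 89: none >= 89, wrap to smallest pos 54 -> NA
Op 5: add NB@64 -> ring=[54:NA,64:NB]
Op 6: add NC@78 -> ring=[54:NA,64:NB,78:NC]
Op 7: add ND@67 -> ring=[54:NA,64:NB,67:ND,78:NC]
Op 8: add NE@19 -> ring=[19:NE,54:NA,64:NB,67:ND,78:NC]
Op 9: route key 74: smallest pos >= 74 is 78 -> NC
Final route key 95: none >= 95, wrap to smallest pos 19 -> NE

Answer: NE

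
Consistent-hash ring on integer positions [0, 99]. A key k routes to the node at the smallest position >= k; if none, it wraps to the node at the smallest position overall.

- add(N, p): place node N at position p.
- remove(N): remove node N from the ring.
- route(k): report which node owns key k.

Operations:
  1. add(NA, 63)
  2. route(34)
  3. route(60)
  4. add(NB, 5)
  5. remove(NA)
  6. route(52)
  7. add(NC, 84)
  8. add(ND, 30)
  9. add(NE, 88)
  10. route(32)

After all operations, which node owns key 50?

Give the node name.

Answer: NC

Derivation:
Op 1: add NA@63 -> ring=[63:NA]
Op 2: route key 34: smallest pos >= 34 is 63 -> NA
Op 3: route key 60: smallest pos >= 60 is 63 -> NA
Op 4: add NB@5 -> ring=[5:NB,63:NA]
Op 5: remove NA -> ring=[5:NB]
Op 6: route key 52: none >= 52, wrap to smallest pos 5 -> NB
Op 7: add NC@84 -> ring=[5:NB,84:NC]
Op 8: add ND@30 -> ring=[5:NB,30:ND,84:NC]
Op 9: add NE@88 -> ring=[5:NB,30:ND,84:NC,88:NE]
Op 10: route key 32: smallest pos >= 32 is 84 -> NC
Final route key 50: smallest pos >= 50 is 84 -> NC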